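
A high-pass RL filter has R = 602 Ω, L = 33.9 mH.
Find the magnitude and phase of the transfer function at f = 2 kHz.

Step 1 — Angular frequency: ω = 2π·2000 = 1.257e+04 rad/s.
Step 2 — Transfer function: H(jω) = jωL/(R + jωL).
Step 3 — Numerator jωL = j·426; denominator R + jωL = 602 + j426.
Step 4 — H = 0.3337 + j0.4715.
Step 5 — Magnitude: |H| = 0.5776 (-4.8 dB); phase: φ = 54.7°.

|H| = 0.5776 (-4.8 dB), φ = 54.7°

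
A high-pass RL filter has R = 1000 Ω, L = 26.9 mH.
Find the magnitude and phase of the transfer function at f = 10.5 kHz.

Step 1 — Angular frequency: ω = 2π·1.05e+04 = 6.597e+04 rad/s.
Step 2 — Transfer function: H(jω) = jωL/(R + jωL).
Step 3 — Numerator jωL = j·1775; denominator R + jωL = 1000 + j1775.
Step 4 — H = 0.759 + j0.4277.
Step 5 — Magnitude: |H| = 0.8712 (-1.2 dB); phase: φ = 29.4°.

|H| = 0.8712 (-1.2 dB), φ = 29.4°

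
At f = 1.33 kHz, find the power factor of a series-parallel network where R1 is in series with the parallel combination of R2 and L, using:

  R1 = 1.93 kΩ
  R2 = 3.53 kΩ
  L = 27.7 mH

Step 1 — Angular frequency: ω = 2π·f = 2π·1330 = 8357 rad/s.
Step 2 — Component impedances:
  R1: Z = R = 1930 Ω
  R2: Z = R = 3530 Ω
  L: Z = jωL = j·8357·0.0277 = 0 + j231.5 Ω
Step 3 — Parallel branch: R2 || L = 1/(1/R2 + 1/L) = 15.11 + j230.5 Ω.
Step 4 — Series with R1: Z_total = R1 + (R2 || L) = 1945 + j230.5 Ω = 1959∠6.8° Ω.
Step 5 — Power factor: PF = cos(φ) = Re(Z)/|Z| = 1945.1/1958.7 = 0.9931.
Step 6 — Type: Im(Z) = 230.5 ⇒ lagging (phase φ = 6.8°).

PF = 0.9931 (lagging, φ = 6.8°)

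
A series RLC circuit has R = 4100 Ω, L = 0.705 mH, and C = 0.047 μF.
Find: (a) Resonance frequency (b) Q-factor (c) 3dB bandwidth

Step 1 — Resonance: ω₀ = 1/√(LC) = 1/√(0.000705·4.7e-08) = 1.737e+05 rad/s.
Step 2 — f₀ = ω₀/(2π) = 2.765e+04 Hz.
Step 3 — Series Q: Q = ω₀L/R = 1.737e+05·0.000705/4100 = 0.02987.
Step 4 — Bandwidth: Δω = ω₀/Q = 5.816e+06 rad/s; BW = Δω/(2π) = 9.256e+05 Hz.

(a) f₀ = 2.765e+04 Hz  (b) Q = 0.02987  (c) BW = 9.256e+05 Hz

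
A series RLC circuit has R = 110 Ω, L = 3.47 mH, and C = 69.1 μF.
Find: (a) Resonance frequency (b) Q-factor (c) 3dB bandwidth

Step 1 — Resonance: ω₀ = 1/√(LC) = 1/√(0.00347·6.91e-05) = 2042 rad/s.
Step 2 — f₀ = ω₀/(2π) = 325 Hz.
Step 3 — Series Q: Q = ω₀L/R = 2042·0.00347/110 = 0.06442.
Step 4 — Bandwidth: Δω = ω₀/Q = 3.17e+04 rad/s; BW = Δω/(2π) = 5045 Hz.

(a) f₀ = 325 Hz  (b) Q = 0.06442  (c) BW = 5045 Hz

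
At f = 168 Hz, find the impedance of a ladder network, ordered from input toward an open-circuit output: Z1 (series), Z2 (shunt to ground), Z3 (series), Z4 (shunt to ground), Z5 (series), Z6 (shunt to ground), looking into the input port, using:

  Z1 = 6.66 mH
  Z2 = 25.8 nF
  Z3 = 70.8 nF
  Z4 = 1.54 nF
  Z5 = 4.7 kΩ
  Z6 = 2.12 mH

Step 1 — Angular frequency: ω = 2π·f = 2π·168 = 1056 rad/s.
Step 2 — Component impedances:
  Z1: Z = jωL = j·1056·0.00666 = 0 + j7.03 Ω
  Z2: Z = 1/(jωC) = -j/(ω·C) = 0 - j3.672e+04 Ω
  Z3: Z = 1/(jωC) = -j/(ω·C) = 0 - j1.338e+04 Ω
  Z4: Z = 1/(jωC) = -j/(ω·C) = 0 - j6.152e+05 Ω
  Z5: Z = R = 4700 Ω
  Z6: Z = jωL = j·1056·0.00212 = 0 + j2.238 Ω
Step 3 — Ladder network (open output): work backward from the far end, alternating series and parallel combinations. Z_in = 2499 - j1.005e+04 Ω = 1.036e+04∠-76.0° Ω.

Z = 2499 - j1.005e+04 Ω = 1.036e+04∠-76.0° Ω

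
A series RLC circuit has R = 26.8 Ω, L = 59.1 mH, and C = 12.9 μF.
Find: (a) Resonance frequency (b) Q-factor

Step 1 — Resonance condition Im(Z)=0 gives ω₀ = 1/√(LC).
Step 2 — ω₀ = 1/√(0.0591·1.29e-05) = 1145 rad/s.
Step 3 — f₀ = ω₀/(2π) = 182.3 Hz.
Step 4 — Series Q: Q = ω₀L/R = 1145·0.0591/26.8 = 2.526.

(a) f₀ = 182.3 Hz  (b) Q = 2.526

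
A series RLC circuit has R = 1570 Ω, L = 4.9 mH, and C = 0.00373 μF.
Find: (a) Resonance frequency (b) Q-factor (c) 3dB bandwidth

Step 1 — Resonance condition Im(Z)=0 gives ω₀ = 1/√(LC).
Step 2 — ω₀ = 1/√(0.0049·3.73e-09) = 2.339e+05 rad/s.
Step 3 — f₀ = ω₀/(2π) = 3.723e+04 Hz.
Step 4 — Series Q: Q = ω₀L/R = 2.339e+05·0.0049/1570 = 0.73.
Step 5 — 3dB bandwidth: Δω = ω₀/Q = 3.204e+05 rad/s; BW = Δω/(2π) = 5.099e+04 Hz.

(a) f₀ = 3.723e+04 Hz  (b) Q = 0.73  (c) BW = 5.099e+04 Hz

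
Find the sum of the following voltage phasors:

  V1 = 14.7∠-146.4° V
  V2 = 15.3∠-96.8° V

Step 1 — Convert each phasor to rectangular form:
  V1 = 14.7·(cos(-146.4°) + j·sin(-146.4°)) = -12.24 - j8.135 V
  V2 = 15.3·(cos(-96.8°) + j·sin(-96.8°)) = -1.812 - j15.19 V
Step 2 — Sum components: V_total = -14.06 - j23.33 V.
Step 3 — Convert to polar: |V_total| = 27.23 V, ∠V_total = -121.1°.

V_total = 27.23∠-121.1° V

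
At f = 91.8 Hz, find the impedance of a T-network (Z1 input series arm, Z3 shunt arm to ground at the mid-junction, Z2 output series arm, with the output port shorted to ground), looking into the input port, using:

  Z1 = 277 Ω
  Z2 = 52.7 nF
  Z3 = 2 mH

Step 1 — Angular frequency: ω = 2π·f = 2π·91.8 = 576.8 rad/s.
Step 2 — Component impedances:
  Z1: Z = R = 277 Ω
  Z2: Z = 1/(jωC) = -j/(ω·C) = 0 - j3.29e+04 Ω
  Z3: Z = jωL = j·576.8·0.002 = 0 + j1.154 Ω
Step 3 — With the output port shorted to ground, the output series arm Z2 runs from the junction to ground; the shunt arm Z3 also runs from the junction to ground. They appear in parallel: Z3 || Z2 = 0 + j1.154 Ω.
Step 4 — Series with input arm Z1: Z_in = Z1 + (Z3 || Z2) = 277 + j1.154 Ω = 277∠0.2° Ω.

Z = 277 + j1.154 Ω = 277∠0.2° Ω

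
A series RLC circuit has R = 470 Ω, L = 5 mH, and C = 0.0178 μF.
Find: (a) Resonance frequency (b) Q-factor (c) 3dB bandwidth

Step 1 — Resonance: ω₀ = 1/√(LC) = 1/√(0.005·1.78e-08) = 1.06e+05 rad/s.
Step 2 — f₀ = ω₀/(2π) = 1.687e+04 Hz.
Step 3 — Series Q: Q = ω₀L/R = 1.06e+05·0.005/470 = 1.128.
Step 4 — Bandwidth: Δω = ω₀/Q = 9.4e+04 rad/s; BW = Δω/(2π) = 1.496e+04 Hz.

(a) f₀ = 1.687e+04 Hz  (b) Q = 1.128  (c) BW = 1.496e+04 Hz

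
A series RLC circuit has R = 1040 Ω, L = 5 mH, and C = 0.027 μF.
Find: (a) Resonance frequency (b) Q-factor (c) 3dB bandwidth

Step 1 — Resonance: ω₀ = 1/√(LC) = 1/√(0.005·2.7e-08) = 8.607e+04 rad/s.
Step 2 — f₀ = ω₀/(2π) = 1.37e+04 Hz.
Step 3 — Series Q: Q = ω₀L/R = 8.607e+04·0.005/1040 = 0.4138.
Step 4 — Bandwidth: Δω = ω₀/Q = 2.08e+05 rad/s; BW = Δω/(2π) = 3.31e+04 Hz.

(a) f₀ = 1.37e+04 Hz  (b) Q = 0.4138  (c) BW = 3.31e+04 Hz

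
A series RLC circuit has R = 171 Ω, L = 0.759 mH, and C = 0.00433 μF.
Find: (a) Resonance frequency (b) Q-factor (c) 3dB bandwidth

Step 1 — Resonance condition Im(Z)=0 gives ω₀ = 1/√(LC).
Step 2 — ω₀ = 1/√(0.000759·4.33e-09) = 5.516e+05 rad/s.
Step 3 — f₀ = ω₀/(2π) = 8.779e+04 Hz.
Step 4 — Series Q: Q = ω₀L/R = 5.516e+05·0.000759/171 = 2.448.
Step 5 — 3dB bandwidth: Δω = ω₀/Q = 2.253e+05 rad/s; BW = Δω/(2π) = 3.586e+04 Hz.

(a) f₀ = 8.779e+04 Hz  (b) Q = 2.448  (c) BW = 3.586e+04 Hz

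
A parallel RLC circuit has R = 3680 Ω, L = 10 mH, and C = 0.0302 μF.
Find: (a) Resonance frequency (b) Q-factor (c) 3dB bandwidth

Step 1 — Resonance: ω₀ = 1/√(LC) = 1/√(0.01·3.02e-08) = 5.754e+04 rad/s.
Step 2 — f₀ = ω₀/(2π) = 9158 Hz.
Step 3 — Parallel Q: Q = R/(ω₀L) = 3680/(5.754e+04·0.01) = 6.395.
Step 4 — Bandwidth: Δω = ω₀/Q = 8998 rad/s; BW = Δω/(2π) = 1432 Hz.

(a) f₀ = 9158 Hz  (b) Q = 6.395  (c) BW = 1432 Hz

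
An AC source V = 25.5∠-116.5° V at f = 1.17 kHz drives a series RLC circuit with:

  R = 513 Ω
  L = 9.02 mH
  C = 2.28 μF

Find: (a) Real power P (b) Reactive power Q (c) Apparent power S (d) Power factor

Step 1 — Angular frequency: ω = 2π·f = 2π·1170 = 7351 rad/s.
Step 2 — Component impedances:
  R: Z = R = 513 Ω
  L: Z = jωL = j·7351·0.00902 = 0 + j66.31 Ω
  C: Z = 1/(jωC) = -j/(ω·C) = 0 - j59.66 Ω
Step 3 — Series combination: Z_total = R + L + C = 513 + j6.647 Ω = 513∠0.7° Ω.
Step 4 — Source phasor: V = 25.5∠-116.5° V = -11.38 - j22.82 V.
Step 5 — Current: I = V / Z = -0.02275 - j0.04419 A = 0.0497∠-117.2° A.
Step 6 — Complex power: S = V·I* = 1.267 + j0.01642 VA.
Step 7 — Real power: P = Re(S) = 1.267 W.
Step 8 — Reactive power: Q = Im(S) = 0.01642 VAR.
Step 9 — Apparent power: |S| = 1.267 VA.
Step 10 — Power factor: PF = P/|S| = 0.9999 (lagging).

(a) P = 1.267 W  (b) Q = 0.01642 VAR  (c) S = 1.267 VA  (d) PF = 0.9999 (lagging)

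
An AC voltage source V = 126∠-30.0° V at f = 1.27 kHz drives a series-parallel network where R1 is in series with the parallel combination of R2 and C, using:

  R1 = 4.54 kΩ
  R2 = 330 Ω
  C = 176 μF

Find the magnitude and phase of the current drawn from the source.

Step 1 — Angular frequency: ω = 2π·f = 2π·1270 = 7980 rad/s.
Step 2 — Component impedances:
  R1: Z = R = 4540 Ω
  R2: Z = R = 330 Ω
  C: Z = 1/(jωC) = -j/(ω·C) = 0 - j0.712 Ω
Step 3 — Parallel branch: R2 || C = 1/(1/R2 + 1/C) = 0.001536 - j0.712 Ω.
Step 4 — Series with R1: Z_total = R1 + (R2 || C) = 4540 - j0.712 Ω = 4540∠-0.0° Ω.
Step 5 — Source phasor: V = 126∠-30.0° V = 109.1 - j63 V.
Step 6 — Ohm's law: I = V / Z_total = (109.1 - j63) / (4540 - j0.712) = 0.02404 - j0.01387 A.
Step 7 — Convert to polar: |I| = 0.02775 A, ∠I = -30.0°.

I = 0.02775∠-30.0° A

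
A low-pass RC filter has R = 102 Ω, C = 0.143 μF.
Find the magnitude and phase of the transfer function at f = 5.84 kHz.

Step 1 — Angular frequency: ω = 2π·5840 = 3.669e+04 rad/s.
Step 2 — Transfer function: H(jω) = 1/(1 + jωRC).
Step 3 — Denominator: 1 + jωRC = 1 + j·3.669e+04·102·1.43e-07 = 1 + j0.5352.
Step 4 — H = 0.7773 - j0.416.
Step 5 — Magnitude: |H| = 0.8817 (-1.1 dB); phase: φ = -28.2°.

|H| = 0.8817 (-1.1 dB), φ = -28.2°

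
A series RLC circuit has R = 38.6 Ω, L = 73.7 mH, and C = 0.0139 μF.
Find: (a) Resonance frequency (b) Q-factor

Step 1 — Resonance condition Im(Z)=0 gives ω₀ = 1/√(LC).
Step 2 — ω₀ = 1/√(0.0737·1.39e-08) = 3.124e+04 rad/s.
Step 3 — f₀ = ω₀/(2π) = 4973 Hz.
Step 4 — Series Q: Q = ω₀L/R = 3.124e+04·0.0737/38.6 = 59.65.

(a) f₀ = 4973 Hz  (b) Q = 59.65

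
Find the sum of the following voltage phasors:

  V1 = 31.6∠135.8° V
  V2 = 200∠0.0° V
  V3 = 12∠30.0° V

Step 1 — Convert each phasor to rectangular form:
  V1 = 31.6·(cos(135.8°) + j·sin(135.8°)) = -22.65 + j22.03 V
  V2 = 200·(cos(0.0°) + j·sin(0.0°)) = 200 V
  V3 = 12·(cos(30.0°) + j·sin(30.0°)) = 10.39 + j6 V
Step 2 — Sum components: V_total = 187.7 + j28.03 V.
Step 3 — Convert to polar: |V_total| = 189.8 V, ∠V_total = 8.5°.

V_total = 189.8∠8.5° V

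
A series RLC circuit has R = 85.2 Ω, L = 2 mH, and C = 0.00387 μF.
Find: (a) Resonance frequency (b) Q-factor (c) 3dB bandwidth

Step 1 — Resonance: ω₀ = 1/√(LC) = 1/√(0.002·3.87e-09) = 3.594e+05 rad/s.
Step 2 — f₀ = ω₀/(2π) = 5.721e+04 Hz.
Step 3 — Series Q: Q = ω₀L/R = 3.594e+05·0.002/85.2 = 8.438.
Step 4 — Bandwidth: Δω = ω₀/Q = 4.26e+04 rad/s; BW = Δω/(2π) = 6780 Hz.

(a) f₀ = 5.721e+04 Hz  (b) Q = 8.438  (c) BW = 6780 Hz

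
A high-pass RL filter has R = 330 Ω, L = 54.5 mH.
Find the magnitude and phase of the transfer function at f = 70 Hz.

Step 1 — Angular frequency: ω = 2π·70 = 439.8 rad/s.
Step 2 — Transfer function: H(jω) = jωL/(R + jωL).
Step 3 — Numerator jωL = j·23.97; denominator R + jωL = 330 + j23.97.
Step 4 — H = 0.005249 + j0.07226.
Step 5 — Magnitude: |H| = 0.07245 (-22.8 dB); phase: φ = 85.8°.

|H| = 0.07245 (-22.8 dB), φ = 85.8°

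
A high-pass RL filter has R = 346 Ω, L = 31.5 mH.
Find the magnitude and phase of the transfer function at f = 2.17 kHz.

Step 1 — Angular frequency: ω = 2π·2170 = 1.363e+04 rad/s.
Step 2 — Transfer function: H(jω) = jωL/(R + jωL).
Step 3 — Numerator jωL = j·429.5; denominator R + jωL = 346 + j429.5.
Step 4 — H = 0.6064 + j0.4885.
Step 5 — Magnitude: |H| = 0.7787 (-2.2 dB); phase: φ = 38.9°.

|H| = 0.7787 (-2.2 dB), φ = 38.9°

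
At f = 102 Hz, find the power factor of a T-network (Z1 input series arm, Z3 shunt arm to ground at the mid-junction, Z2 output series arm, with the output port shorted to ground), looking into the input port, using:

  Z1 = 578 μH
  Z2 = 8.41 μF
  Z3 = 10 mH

Step 1 — Angular frequency: ω = 2π·f = 2π·102 = 640.9 rad/s.
Step 2 — Component impedances:
  Z1: Z = jωL = j·640.9·0.000578 = 0 + j0.3704 Ω
  Z2: Z = 1/(jωC) = -j/(ω·C) = 0 - j185.5 Ω
  Z3: Z = jωL = j·640.9·0.01 = 0 + j6.409 Ω
Step 3 — With the output port shorted to ground, the output series arm Z2 runs from the junction to ground; the shunt arm Z3 also runs from the junction to ground. They appear in parallel: Z3 || Z2 = 0 + j6.638 Ω.
Step 4 — Series with input arm Z1: Z_in = Z1 + (Z3 || Z2) = 0 + j7.009 Ω = 7.009∠90.0° Ω.
Step 5 — Power factor: PF = cos(φ) = Re(Z)/|Z| = 0/7.009 = 0.
Step 6 — Type: Im(Z) = 7.009 ⇒ lagging (phase φ = 90.0°).

PF = 0 (lagging, φ = 90.0°)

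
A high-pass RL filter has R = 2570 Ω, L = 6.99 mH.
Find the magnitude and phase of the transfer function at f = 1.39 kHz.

Step 1 — Angular frequency: ω = 2π·1390 = 8734 rad/s.
Step 2 — Transfer function: H(jω) = jωL/(R + jωL).
Step 3 — Numerator jωL = j·61.05; denominator R + jωL = 2570 + j61.05.
Step 4 — H = 0.0005639 + j0.02374.
Step 5 — Magnitude: |H| = 0.02375 (-32.5 dB); phase: φ = 88.6°.

|H| = 0.02375 (-32.5 dB), φ = 88.6°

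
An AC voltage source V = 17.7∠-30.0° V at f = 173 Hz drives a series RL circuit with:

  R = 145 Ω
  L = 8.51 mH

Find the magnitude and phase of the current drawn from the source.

Step 1 — Angular frequency: ω = 2π·f = 2π·173 = 1087 rad/s.
Step 2 — Component impedances:
  R: Z = R = 145 Ω
  L: Z = jωL = j·1087·0.00851 = 0 + j9.25 Ω
Step 3 — Series combination: Z_total = R + L = 145 + j9.25 Ω = 145.3∠3.7° Ω.
Step 4 — Source phasor: V = 17.7∠-30.0° V = 15.33 - j8.85 V.
Step 5 — Ohm's law: I = V / Z_total = (15.33 - j8.85) / (145 + j9.25) = 0.1014 - j0.0675 A.
Step 6 — Convert to polar: |I| = 0.1218 A, ∠I = -33.7°.

I = 0.1218∠-33.7° A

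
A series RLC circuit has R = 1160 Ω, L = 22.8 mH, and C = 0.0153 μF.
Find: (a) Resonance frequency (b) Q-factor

Step 1 — Resonance condition Im(Z)=0 gives ω₀ = 1/√(LC).
Step 2 — ω₀ = 1/√(0.0228·1.53e-08) = 5.354e+04 rad/s.
Step 3 — f₀ = ω₀/(2π) = 8521 Hz.
Step 4 — Series Q: Q = ω₀L/R = 5.354e+04·0.0228/1160 = 1.052.

(a) f₀ = 8521 Hz  (b) Q = 1.052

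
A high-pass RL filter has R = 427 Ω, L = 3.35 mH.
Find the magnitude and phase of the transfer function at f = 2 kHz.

Step 1 — Angular frequency: ω = 2π·2000 = 1.257e+04 rad/s.
Step 2 — Transfer function: H(jω) = jωL/(R + jωL).
Step 3 — Numerator jωL = j·42.1; denominator R + jωL = 427 + j42.1.
Step 4 — H = 0.009626 + j0.09764.
Step 5 — Magnitude: |H| = 0.09811 (-20.2 dB); phase: φ = 84.4°.

|H| = 0.09811 (-20.2 dB), φ = 84.4°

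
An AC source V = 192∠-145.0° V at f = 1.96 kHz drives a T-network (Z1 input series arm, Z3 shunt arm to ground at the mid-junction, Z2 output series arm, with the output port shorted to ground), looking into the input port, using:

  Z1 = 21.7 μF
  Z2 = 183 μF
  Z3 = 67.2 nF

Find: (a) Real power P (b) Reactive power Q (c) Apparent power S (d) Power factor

Step 1 — Angular frequency: ω = 2π·f = 2π·1960 = 1.232e+04 rad/s.
Step 2 — Component impedances:
  Z1: Z = 1/(jωC) = -j/(ω·C) = 0 - j3.742 Ω
  Z2: Z = 1/(jωC) = -j/(ω·C) = 0 - j0.4437 Ω
  Z3: Z = 1/(jωC) = -j/(ω·C) = 0 - j1208 Ω
Step 3 — With the output port shorted to ground, the output series arm Z2 runs from the junction to ground; the shunt arm Z3 also runs from the junction to ground. They appear in parallel: Z3 || Z2 = 0 - j0.4436 Ω.
Step 4 — Series with input arm Z1: Z_in = Z1 + (Z3 || Z2) = 0 - j4.186 Ω = 4.186∠-90.0° Ω.
Step 5 — Source phasor: V = 192∠-145.0° V = -157.3 - j110.1 V.
Step 6 — Current: I = V / Z = 26.31 - j37.58 A = 45.87∠-55.0° A.
Step 7 — Complex power: S = V·I* = 0 - j8807 VA.
Step 8 — Real power: P = Re(S) = 0 W.
Step 9 — Reactive power: Q = Im(S) = -8807 VAR.
Step 10 — Apparent power: |S| = 8807 VA.
Step 11 — Power factor: PF = P/|S| = 0 (leading).

(a) P = 0 W  (b) Q = -8807 VAR  (c) S = 8807 VA  (d) PF = 0 (leading)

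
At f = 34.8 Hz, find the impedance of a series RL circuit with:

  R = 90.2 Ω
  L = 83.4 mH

Step 1 — Angular frequency: ω = 2π·f = 2π·34.8 = 218.7 rad/s.
Step 2 — Component impedances:
  R: Z = R = 90.2 Ω
  L: Z = jωL = j·218.7·0.0834 = 0 + j18.24 Ω
Step 3 — Series combination: Z_total = R + L = 90.2 + j18.24 Ω = 92.02∠11.4° Ω.

Z = 90.2 + j18.24 Ω = 92.02∠11.4° Ω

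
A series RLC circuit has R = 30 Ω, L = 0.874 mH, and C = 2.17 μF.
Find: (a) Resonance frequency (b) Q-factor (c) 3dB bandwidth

Step 1 — Resonance: ω₀ = 1/√(LC) = 1/√(0.000874·2.17e-06) = 2.296e+04 rad/s.
Step 2 — f₀ = ω₀/(2π) = 3655 Hz.
Step 3 — Series Q: Q = ω₀L/R = 2.296e+04·0.000874/30 = 0.669.
Step 4 — Bandwidth: Δω = ω₀/Q = 3.432e+04 rad/s; BW = Δω/(2π) = 5463 Hz.

(a) f₀ = 3655 Hz  (b) Q = 0.669  (c) BW = 5463 Hz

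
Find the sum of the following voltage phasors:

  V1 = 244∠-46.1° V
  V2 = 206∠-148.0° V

Step 1 — Convert each phasor to rectangular form:
  V1 = 244·(cos(-46.1°) + j·sin(-46.1°)) = 169.2 - j175.8 V
  V2 = 206·(cos(-148.0°) + j·sin(-148.0°)) = -174.7 - j109.2 V
Step 2 — Sum components: V_total = -5.508 - j285 V.
Step 3 — Convert to polar: |V_total| = 285 V, ∠V_total = -91.1°.

V_total = 285∠-91.1° V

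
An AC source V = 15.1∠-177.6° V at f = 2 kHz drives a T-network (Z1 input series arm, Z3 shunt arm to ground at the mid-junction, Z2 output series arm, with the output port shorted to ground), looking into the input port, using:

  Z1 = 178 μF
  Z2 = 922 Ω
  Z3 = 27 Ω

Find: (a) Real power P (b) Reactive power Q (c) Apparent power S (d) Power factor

Step 1 — Angular frequency: ω = 2π·f = 2π·2000 = 1.257e+04 rad/s.
Step 2 — Component impedances:
  Z1: Z = 1/(jωC) = -j/(ω·C) = 0 - j0.4471 Ω
  Z2: Z = R = 922 Ω
  Z3: Z = R = 27 Ω
Step 3 — With the output port shorted to ground, the output series arm Z2 runs from the junction to ground; the shunt arm Z3 also runs from the junction to ground. They appear in parallel: Z3 || Z2 = 26.23 Ω.
Step 4 — Series with input arm Z1: Z_in = Z1 + (Z3 || Z2) = 26.23 - j0.4471 Ω = 26.24∠-1.0° Ω.
Step 5 — Source phasor: V = 15.1∠-177.6° V = -15.09 - j0.6323 V.
Step 6 — Current: I = V / Z = -0.5746 - j0.0339 A = 0.5756∠-176.6° A.
Step 7 — Complex power: S = V·I* = 8.69 - j0.1481 VA.
Step 8 — Real power: P = Re(S) = 8.69 W.
Step 9 — Reactive power: Q = Im(S) = -0.1481 VAR.
Step 10 — Apparent power: |S| = 8.691 VA.
Step 11 — Power factor: PF = P/|S| = 0.9999 (leading).

(a) P = 8.69 W  (b) Q = -0.1481 VAR  (c) S = 8.691 VA  (d) PF = 0.9999 (leading)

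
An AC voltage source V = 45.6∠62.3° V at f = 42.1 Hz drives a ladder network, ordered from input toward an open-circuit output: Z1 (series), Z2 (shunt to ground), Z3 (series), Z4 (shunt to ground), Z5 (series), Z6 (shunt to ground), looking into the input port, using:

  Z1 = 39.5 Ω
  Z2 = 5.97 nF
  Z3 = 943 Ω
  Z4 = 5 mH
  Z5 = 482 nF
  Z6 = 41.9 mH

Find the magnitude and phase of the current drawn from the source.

Step 1 — Angular frequency: ω = 2π·f = 2π·42.1 = 264.5 rad/s.
Step 2 — Component impedances:
  Z1: Z = R = 39.5 Ω
  Z2: Z = 1/(jωC) = -j/(ω·C) = 0 - j6.332e+05 Ω
  Z3: Z = R = 943 Ω
  Z4: Z = jωL = j·264.5·0.005 = 0 + j1.323 Ω
  Z5: Z = 1/(jωC) = -j/(ω·C) = 0 - j7843 Ω
  Z6: Z = jωL = j·264.5·0.0419 = 0 + j11.08 Ω
Step 3 — Ladder network (open output): work backward from the far end, alternating series and parallel combinations. Z_in = 982.5 - j0.08147 Ω = 982.5∠-0.0° Ω.
Step 4 — Source phasor: V = 45.6∠62.3° V = 21.2 + j40.37 V.
Step 5 — Ohm's law: I = V / Z_total = (21.2 + j40.37) / (982.5 - j0.08147) = 0.02157 + j0.04109 A.
Step 6 — Convert to polar: |I| = 0.04641 A, ∠I = 62.3°.

I = 0.04641∠62.3° A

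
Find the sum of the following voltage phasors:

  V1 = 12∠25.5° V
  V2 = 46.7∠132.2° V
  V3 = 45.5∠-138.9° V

Step 1 — Convert each phasor to rectangular form:
  V1 = 12·(cos(25.5°) + j·sin(25.5°)) = 10.83 + j5.166 V
  V2 = 46.7·(cos(132.2°) + j·sin(132.2°)) = -31.37 + j34.6 V
  V3 = 45.5·(cos(-138.9°) + j·sin(-138.9°)) = -34.29 - j29.91 V
Step 2 — Sum components: V_total = -54.83 + j9.851 V.
Step 3 — Convert to polar: |V_total| = 55.7 V, ∠V_total = 169.8°.

V_total = 55.7∠169.8° V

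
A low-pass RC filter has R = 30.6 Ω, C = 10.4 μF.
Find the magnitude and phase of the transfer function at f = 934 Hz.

Step 1 — Angular frequency: ω = 2π·934 = 5868 rad/s.
Step 2 — Transfer function: H(jω) = 1/(1 + jωRC).
Step 3 — Denominator: 1 + jωRC = 1 + j·5868·30.6·1.04e-05 = 1 + j1.868.
Step 4 — H = 0.2228 - j0.4161.
Step 5 — Magnitude: |H| = 0.472 (-6.5 dB); phase: φ = -61.8°.

|H| = 0.472 (-6.5 dB), φ = -61.8°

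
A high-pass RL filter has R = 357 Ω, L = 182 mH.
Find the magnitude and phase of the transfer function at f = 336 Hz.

Step 1 — Angular frequency: ω = 2π·336 = 2111 rad/s.
Step 2 — Transfer function: H(jω) = jωL/(R + jωL).
Step 3 — Numerator jωL = j·384.2; denominator R + jωL = 357 + j384.2.
Step 4 — H = 0.5367 + j0.4987.
Step 5 — Magnitude: |H| = 0.7326 (-2.7 dB); phase: φ = 42.9°.

|H| = 0.7326 (-2.7 dB), φ = 42.9°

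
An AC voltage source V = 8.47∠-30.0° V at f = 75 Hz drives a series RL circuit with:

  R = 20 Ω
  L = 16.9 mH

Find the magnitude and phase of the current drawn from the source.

Step 1 — Angular frequency: ω = 2π·f = 2π·75 = 471.2 rad/s.
Step 2 — Component impedances:
  R: Z = R = 20 Ω
  L: Z = jωL = j·471.2·0.0169 = 0 + j7.964 Ω
Step 3 — Series combination: Z_total = R + L = 20 + j7.964 Ω = 21.53∠21.7° Ω.
Step 4 — Source phasor: V = 8.47∠-30.0° V = 7.335 - j4.235 V.
Step 5 — Ohm's law: I = V / Z_total = (7.335 - j4.235) / (20 + j7.964) = 0.2438 - j0.3088 A.
Step 6 — Convert to polar: |I| = 0.3935 A, ∠I = -51.7°.

I = 0.3935∠-51.7° A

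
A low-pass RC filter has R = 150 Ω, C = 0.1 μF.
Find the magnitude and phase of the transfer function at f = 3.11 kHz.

Step 1 — Angular frequency: ω = 2π·3110 = 1.954e+04 rad/s.
Step 2 — Transfer function: H(jω) = 1/(1 + jωRC).
Step 3 — Denominator: 1 + jωRC = 1 + j·1.954e+04·150·1e-07 = 1 + j0.2931.
Step 4 — H = 0.9209 - j0.2699.
Step 5 — Magnitude: |H| = 0.9596 (-0.4 dB); phase: φ = -16.3°.

|H| = 0.9596 (-0.4 dB), φ = -16.3°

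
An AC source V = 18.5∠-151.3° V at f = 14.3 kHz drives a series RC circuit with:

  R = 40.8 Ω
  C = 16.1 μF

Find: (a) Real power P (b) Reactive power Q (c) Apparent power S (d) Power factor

Step 1 — Angular frequency: ω = 2π·f = 2π·1.43e+04 = 8.985e+04 rad/s.
Step 2 — Component impedances:
  R: Z = R = 40.8 Ω
  C: Z = 1/(jωC) = -j/(ω·C) = 0 - j0.6913 Ω
Step 3 — Series combination: Z_total = R + C = 40.8 - j0.6913 Ω = 40.81∠-1.0° Ω.
Step 4 — Source phasor: V = 18.5∠-151.3° V = -16.23 - j8.884 V.
Step 5 — Current: I = V / Z = -0.3939 - j0.2244 A = 0.4534∠-150.3° A.
Step 6 — Complex power: S = V·I* = 8.386 - j0.1421 VA.
Step 7 — Real power: P = Re(S) = 8.386 W.
Step 8 — Reactive power: Q = Im(S) = -0.1421 VAR.
Step 9 — Apparent power: |S| = 8.387 VA.
Step 10 — Power factor: PF = P/|S| = 0.9999 (leading).

(a) P = 8.386 W  (b) Q = -0.1421 VAR  (c) S = 8.387 VA  (d) PF = 0.9999 (leading)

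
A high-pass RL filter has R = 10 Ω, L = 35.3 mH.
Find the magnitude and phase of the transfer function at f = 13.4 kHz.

Step 1 — Angular frequency: ω = 2π·1.34e+04 = 8.419e+04 rad/s.
Step 2 — Transfer function: H(jω) = jωL/(R + jωL).
Step 3 — Numerator jωL = j·2972; denominator R + jωL = 10 + j2972.
Step 4 — H = 1 + j0.003365.
Step 5 — Magnitude: |H| = 1 (-0.0 dB); phase: φ = 0.2°.

|H| = 1 (-0.0 dB), φ = 0.2°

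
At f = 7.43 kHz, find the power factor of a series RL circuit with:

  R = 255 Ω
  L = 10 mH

Step 1 — Angular frequency: ω = 2π·f = 2π·7430 = 4.668e+04 rad/s.
Step 2 — Component impedances:
  R: Z = R = 255 Ω
  L: Z = jωL = j·4.668e+04·0.01 = 0 + j466.8 Ω
Step 3 — Series combination: Z_total = R + L = 255 + j466.8 Ω = 531.9∠61.4° Ω.
Step 4 — Power factor: PF = cos(φ) = Re(Z)/|Z| = 255/531.9 = 0.4794.
Step 5 — Type: Im(Z) = 466.8 ⇒ lagging (phase φ = 61.4°).

PF = 0.4794 (lagging, φ = 61.4°)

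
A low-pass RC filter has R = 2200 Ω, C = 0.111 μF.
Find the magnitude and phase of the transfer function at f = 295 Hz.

Step 1 — Angular frequency: ω = 2π·295 = 1854 rad/s.
Step 2 — Transfer function: H(jω) = 1/(1 + jωRC).
Step 3 — Denominator: 1 + jωRC = 1 + j·1854·2200·1.11e-07 = 1 + j0.4526.
Step 4 — H = 0.83 - j0.3757.
Step 5 — Magnitude: |H| = 0.911 (-0.8 dB); phase: φ = -24.4°.

|H| = 0.911 (-0.8 dB), φ = -24.4°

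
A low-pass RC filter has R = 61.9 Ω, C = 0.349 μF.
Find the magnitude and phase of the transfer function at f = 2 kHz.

Step 1 — Angular frequency: ω = 2π·2000 = 1.257e+04 rad/s.
Step 2 — Transfer function: H(jω) = 1/(1 + jωRC).
Step 3 — Denominator: 1 + jωRC = 1 + j·1.257e+04·61.9·3.49e-07 = 1 + j0.2715.
Step 4 — H = 0.9314 - j0.2528.
Step 5 — Magnitude: |H| = 0.9651 (-0.3 dB); phase: φ = -15.2°.

|H| = 0.9651 (-0.3 dB), φ = -15.2°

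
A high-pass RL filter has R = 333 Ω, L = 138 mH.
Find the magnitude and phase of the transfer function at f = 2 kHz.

Step 1 — Angular frequency: ω = 2π·2000 = 1.257e+04 rad/s.
Step 2 — Transfer function: H(jω) = jωL/(R + jωL).
Step 3 — Numerator jωL = j·1734; denominator R + jωL = 333 + j1734.
Step 4 — H = 0.9644 + j0.1852.
Step 5 — Magnitude: |H| = 0.9821 (-0.2 dB); phase: φ = 10.9°.

|H| = 0.9821 (-0.2 dB), φ = 10.9°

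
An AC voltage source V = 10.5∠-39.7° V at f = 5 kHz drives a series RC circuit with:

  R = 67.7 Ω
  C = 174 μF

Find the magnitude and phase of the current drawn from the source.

Step 1 — Angular frequency: ω = 2π·f = 2π·5000 = 3.142e+04 rad/s.
Step 2 — Component impedances:
  R: Z = R = 67.7 Ω
  C: Z = 1/(jωC) = -j/(ω·C) = 0 - j0.1829 Ω
Step 3 — Series combination: Z_total = R + C = 67.7 - j0.1829 Ω = 67.7∠-0.2° Ω.
Step 4 — Source phasor: V = 10.5∠-39.7° V = 8.079 - j6.707 V.
Step 5 — Ohm's law: I = V / Z_total = (8.079 - j6.707) / (67.7 - j0.1829) = 0.1196 - j0.09875 A.
Step 6 — Convert to polar: |I| = 0.1551 A, ∠I = -39.5°.

I = 0.1551∠-39.5° A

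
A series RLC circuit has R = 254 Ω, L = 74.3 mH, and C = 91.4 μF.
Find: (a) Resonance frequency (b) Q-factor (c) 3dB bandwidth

Step 1 — Resonance condition Im(Z)=0 gives ω₀ = 1/√(LC).
Step 2 — ω₀ = 1/√(0.0743·9.14e-05) = 383.7 rad/s.
Step 3 — f₀ = ω₀/(2π) = 61.07 Hz.
Step 4 — Series Q: Q = ω₀L/R = 383.7·0.0743/254 = 0.1123.
Step 5 — 3dB bandwidth: Δω = ω₀/Q = 3419 rad/s; BW = Δω/(2π) = 544.1 Hz.

(a) f₀ = 61.07 Hz  (b) Q = 0.1123  (c) BW = 544.1 Hz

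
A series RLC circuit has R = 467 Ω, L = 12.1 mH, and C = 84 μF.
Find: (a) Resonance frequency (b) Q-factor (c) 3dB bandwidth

Step 1 — Resonance: ω₀ = 1/√(LC) = 1/√(0.0121·8.4e-05) = 991.9 rad/s.
Step 2 — f₀ = ω₀/(2π) = 157.9 Hz.
Step 3 — Series Q: Q = ω₀L/R = 991.9·0.0121/467 = 0.0257.
Step 4 — Bandwidth: Δω = ω₀/Q = 3.86e+04 rad/s; BW = Δω/(2π) = 6143 Hz.

(a) f₀ = 157.9 Hz  (b) Q = 0.0257  (c) BW = 6143 Hz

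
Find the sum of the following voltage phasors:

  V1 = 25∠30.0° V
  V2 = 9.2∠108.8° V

Step 1 — Convert each phasor to rectangular form:
  V1 = 25·(cos(30.0°) + j·sin(30.0°)) = 21.65 + j12.5 V
  V2 = 9.2·(cos(108.8°) + j·sin(108.8°)) = -2.965 + j8.709 V
Step 2 — Sum components: V_total = 18.69 + j21.21 V.
Step 3 — Convert to polar: |V_total| = 28.27 V, ∠V_total = 48.6°.

V_total = 28.27∠48.6° V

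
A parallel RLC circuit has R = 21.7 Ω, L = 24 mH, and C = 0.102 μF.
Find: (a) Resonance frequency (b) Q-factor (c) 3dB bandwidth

Step 1 — Resonance: ω₀ = 1/√(LC) = 1/√(0.024·1.02e-07) = 2.021e+04 rad/s.
Step 2 — f₀ = ω₀/(2π) = 3217 Hz.
Step 3 — Parallel Q: Q = R/(ω₀L) = 21.7/(2.021e+04·0.024) = 0.04474.
Step 4 — Bandwidth: Δω = ω₀/Q = 4.518e+05 rad/s; BW = Δω/(2π) = 7.191e+04 Hz.

(a) f₀ = 3217 Hz  (b) Q = 0.04474  (c) BW = 7.191e+04 Hz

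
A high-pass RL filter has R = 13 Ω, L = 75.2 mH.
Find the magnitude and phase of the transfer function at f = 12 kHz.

Step 1 — Angular frequency: ω = 2π·1.2e+04 = 7.54e+04 rad/s.
Step 2 — Transfer function: H(jω) = jωL/(R + jωL).
Step 3 — Numerator jωL = j·5670; denominator R + jωL = 13 + j5670.
Step 4 — H = 1 + j0.002293.
Step 5 — Magnitude: |H| = 1 (-0.0 dB); phase: φ = 0.1°.

|H| = 1 (-0.0 dB), φ = 0.1°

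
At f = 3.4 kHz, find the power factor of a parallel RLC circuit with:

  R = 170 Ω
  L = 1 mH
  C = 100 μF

Step 1 — Angular frequency: ω = 2π·f = 2π·3400 = 2.136e+04 rad/s.
Step 2 — Component impedances:
  R: Z = R = 170 Ω
  L: Z = jωL = j·2.136e+04·0.001 = 0 + j21.36 Ω
  C: Z = 1/(jωC) = -j/(ω·C) = 0 - j0.4681 Ω
Step 3 — Parallel combination: 1/Z_total = 1/R + 1/L + 1/C; Z_total = 0.001347 - j0.4786 Ω = 0.4786∠-89.8° Ω.
Step 4 — Power factor: PF = cos(φ) = Re(Z)/|Z| = 0.0013473/0.47859 = 0.002815.
Step 5 — Type: Im(Z) = -0.4786 ⇒ leading (phase φ = -89.8°).

PF = 0.002815 (leading, φ = -89.8°)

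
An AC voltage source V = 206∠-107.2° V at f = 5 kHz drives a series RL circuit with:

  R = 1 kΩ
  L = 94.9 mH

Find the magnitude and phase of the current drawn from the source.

Step 1 — Angular frequency: ω = 2π·f = 2π·5000 = 3.142e+04 rad/s.
Step 2 — Component impedances:
  R: Z = R = 1000 Ω
  L: Z = jωL = j·3.142e+04·0.0949 = 0 + j2981 Ω
Step 3 — Series combination: Z_total = R + L = 1000 + j2981 Ω = 3145∠71.5° Ω.
Step 4 — Source phasor: V = 206∠-107.2° V = -60.92 - j196.8 V.
Step 5 — Ohm's law: I = V / Z_total = (-60.92 - j196.8) / (1000 + j2981) = -0.06549 - j0.001535 A.
Step 6 — Convert to polar: |I| = 0.06551 A, ∠I = -178.7°.

I = 0.06551∠-178.7° A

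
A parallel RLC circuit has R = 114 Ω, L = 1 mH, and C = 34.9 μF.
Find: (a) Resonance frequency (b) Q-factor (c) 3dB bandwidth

Step 1 — Resonance: ω₀ = 1/√(LC) = 1/√(0.001·3.49e-05) = 5353 rad/s.
Step 2 — f₀ = ω₀/(2π) = 851.9 Hz.
Step 3 — Parallel Q: Q = R/(ω₀L) = 114/(5353·0.001) = 21.3.
Step 4 — Bandwidth: Δω = ω₀/Q = 251.3 rad/s; BW = Δω/(2π) = 40 Hz.

(a) f₀ = 851.9 Hz  (b) Q = 21.3  (c) BW = 40 Hz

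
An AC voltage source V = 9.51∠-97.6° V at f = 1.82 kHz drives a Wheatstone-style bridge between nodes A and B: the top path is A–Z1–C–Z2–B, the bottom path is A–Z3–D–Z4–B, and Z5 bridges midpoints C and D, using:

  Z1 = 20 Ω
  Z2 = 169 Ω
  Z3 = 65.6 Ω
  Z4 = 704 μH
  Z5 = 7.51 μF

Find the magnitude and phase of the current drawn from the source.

Step 1 — Angular frequency: ω = 2π·f = 2π·1820 = 1.144e+04 rad/s.
Step 2 — Component impedances:
  Z1: Z = R = 20 Ω
  Z2: Z = R = 169 Ω
  Z3: Z = R = 65.6 Ω
  Z4: Z = jωL = j·1.144e+04·0.000704 = 0 + j8.051 Ω
  Z5: Z = 1/(jωC) = -j/(ω·C) = 0 - j11.64 Ω
Step 3 — Bridge requires nodal analysis (the Z5 bridge couples midpoints C and D, so the two paths cannot be reduced to a simple series/parallel combination). Setting node B to ground and injecting 1 A at node A, the 3-node admittance system at A, C, D solves to V_A = Z_AB = 16.23 + j1.346 Ω = 16.29∠4.7° Ω.
Step 4 — Source phasor: V = 9.51∠-97.6° V = -1.258 - j9.426 V.
Step 5 — Ohm's law: I = V / Z_total = (-1.258 - j9.426) / (16.23 + j1.346) = -0.1248 - j0.5703 A.
Step 6 — Convert to polar: |I| = 0.5838 A, ∠I = -102.3°.

I = 0.5838∠-102.3° A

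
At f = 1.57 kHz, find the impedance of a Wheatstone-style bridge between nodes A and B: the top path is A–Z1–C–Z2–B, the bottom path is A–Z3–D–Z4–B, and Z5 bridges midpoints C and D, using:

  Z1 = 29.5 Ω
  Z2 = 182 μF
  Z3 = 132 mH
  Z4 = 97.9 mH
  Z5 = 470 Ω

Step 1 — Angular frequency: ω = 2π·f = 2π·1570 = 9865 rad/s.
Step 2 — Component impedances:
  Z1: Z = R = 29.5 Ω
  Z2: Z = 1/(jωC) = -j/(ω·C) = 0 - j0.557 Ω
  Z3: Z = jωL = j·9865·0.132 = 0 + j1302 Ω
  Z4: Z = jωL = j·9865·0.0979 = 0 + j965.7 Ω
  Z5: Z = R = 470 Ω
Step 3 — Bridge requires nodal analysis (the Z5 bridge couples midpoints C and D, so the two paths cannot be reduced to a simple series/parallel combination). Setting node B to ground and injecting 1 A at node A, the 3-node admittance system at A, C, D solves to V_A = Z_AB = 29.36 - j0.02028 Ω = 29.36∠-0.0° Ω.

Z = 29.36 - j0.02028 Ω = 29.36∠-0.0° Ω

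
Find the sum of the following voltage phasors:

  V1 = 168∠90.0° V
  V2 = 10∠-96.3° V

Step 1 — Convert each phasor to rectangular form:
  V1 = 168·(cos(90.0°) + j·sin(90.0°)) = 0 + j168 V
  V2 = 10·(cos(-96.3°) + j·sin(-96.3°)) = -1.097 - j9.94 V
Step 2 — Sum components: V_total = -1.097 + j158.1 V.
Step 3 — Convert to polar: |V_total| = 158.1 V, ∠V_total = 90.4°.

V_total = 158.1∠90.4° V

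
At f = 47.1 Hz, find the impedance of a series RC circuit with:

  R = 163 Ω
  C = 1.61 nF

Step 1 — Angular frequency: ω = 2π·f = 2π·47.1 = 295.9 rad/s.
Step 2 — Component impedances:
  R: Z = R = 163 Ω
  C: Z = 1/(jωC) = -j/(ω·C) = 0 - j2.099e+06 Ω
Step 3 — Series combination: Z_total = R + C = 163 - j2.099e+06 Ω = 2.099e+06∠-90.0° Ω.

Z = 163 - j2.099e+06 Ω = 2.099e+06∠-90.0° Ω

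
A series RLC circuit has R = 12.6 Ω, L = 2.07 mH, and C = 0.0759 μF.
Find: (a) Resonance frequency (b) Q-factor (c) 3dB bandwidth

Step 1 — Resonance: ω₀ = 1/√(LC) = 1/√(0.00207·7.59e-08) = 7.978e+04 rad/s.
Step 2 — f₀ = ω₀/(2π) = 1.27e+04 Hz.
Step 3 — Series Q: Q = ω₀L/R = 7.978e+04·0.00207/12.6 = 13.11.
Step 4 — Bandwidth: Δω = ω₀/Q = 6087 rad/s; BW = Δω/(2π) = 968.8 Hz.

(a) f₀ = 1.27e+04 Hz  (b) Q = 13.11  (c) BW = 968.8 Hz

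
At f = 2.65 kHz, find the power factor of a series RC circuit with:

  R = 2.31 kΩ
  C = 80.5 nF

Step 1 — Angular frequency: ω = 2π·f = 2π·2650 = 1.665e+04 rad/s.
Step 2 — Component impedances:
  R: Z = R = 2310 Ω
  C: Z = 1/(jωC) = -j/(ω·C) = 0 - j746.1 Ω
Step 3 — Series combination: Z_total = R + C = 2310 - j746.1 Ω = 2427∠-17.9° Ω.
Step 4 — Power factor: PF = cos(φ) = Re(Z)/|Z| = 2310/2427.5 = 0.9516.
Step 5 — Type: Im(Z) = -746.1 ⇒ leading (phase φ = -17.9°).

PF = 0.9516 (leading, φ = -17.9°)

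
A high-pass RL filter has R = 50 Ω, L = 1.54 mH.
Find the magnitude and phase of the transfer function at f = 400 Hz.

Step 1 — Angular frequency: ω = 2π·400 = 2513 rad/s.
Step 2 — Transfer function: H(jω) = jωL/(R + jωL).
Step 3 — Numerator jωL = j·3.87; denominator R + jωL = 50 + j3.87.
Step 4 — H = 0.005956 + j0.07695.
Step 5 — Magnitude: |H| = 0.07718 (-22.3 dB); phase: φ = 85.6°.

|H| = 0.07718 (-22.3 dB), φ = 85.6°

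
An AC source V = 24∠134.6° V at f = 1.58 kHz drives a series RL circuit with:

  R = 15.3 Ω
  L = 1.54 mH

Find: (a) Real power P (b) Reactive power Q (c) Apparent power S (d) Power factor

Step 1 — Angular frequency: ω = 2π·f = 2π·1580 = 9927 rad/s.
Step 2 — Component impedances:
  R: Z = R = 15.3 Ω
  L: Z = jωL = j·9927·0.00154 = 0 + j15.29 Ω
Step 3 — Series combination: Z_total = R + L = 15.3 + j15.29 Ω = 21.63∠45.0° Ω.
Step 4 — Source phasor: V = 24∠134.6° V = -16.85 + j17.09 V.
Step 5 — Current: I = V / Z = 0.00732 + j1.11 A = 1.11∠89.6° A.
Step 6 — Complex power: S = V·I* = 18.84 + j18.82 VA.
Step 7 — Real power: P = Re(S) = 18.84 W.
Step 8 — Reactive power: Q = Im(S) = 18.82 VAR.
Step 9 — Apparent power: |S| = 26.63 VA.
Step 10 — Power factor: PF = P/|S| = 0.7074 (lagging).

(a) P = 18.84 W  (b) Q = 18.82 VAR  (c) S = 26.63 VA  (d) PF = 0.7074 (lagging)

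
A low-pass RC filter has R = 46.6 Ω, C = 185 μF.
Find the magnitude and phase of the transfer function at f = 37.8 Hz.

Step 1 — Angular frequency: ω = 2π·37.8 = 237.5 rad/s.
Step 2 — Transfer function: H(jω) = 1/(1 + jωRC).
Step 3 — Denominator: 1 + jωRC = 1 + j·237.5·46.6·0.000185 = 1 + j2.048.
Step 4 — H = 0.1926 - j0.3943.
Step 5 — Magnitude: |H| = 0.4389 (-7.2 dB); phase: φ = -64.0°.

|H| = 0.4389 (-7.2 dB), φ = -64.0°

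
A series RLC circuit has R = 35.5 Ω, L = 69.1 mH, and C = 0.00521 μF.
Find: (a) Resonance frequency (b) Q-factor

Step 1 — Resonance condition Im(Z)=0 gives ω₀ = 1/√(LC).
Step 2 — ω₀ = 1/√(0.0691·5.21e-09) = 5.27e+04 rad/s.
Step 3 — f₀ = ω₀/(2π) = 8388 Hz.
Step 4 — Series Q: Q = ω₀L/R = 5.27e+04·0.0691/35.5 = 102.6.

(a) f₀ = 8388 Hz  (b) Q = 102.6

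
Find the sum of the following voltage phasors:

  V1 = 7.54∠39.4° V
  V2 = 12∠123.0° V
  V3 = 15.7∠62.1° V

Step 1 — Convert each phasor to rectangular form:
  V1 = 7.54·(cos(39.4°) + j·sin(39.4°)) = 5.826 + j4.786 V
  V2 = 12·(cos(123.0°) + j·sin(123.0°)) = -6.536 + j10.06 V
  V3 = 15.7·(cos(62.1°) + j·sin(62.1°)) = 7.346 + j13.88 V
Step 2 — Sum components: V_total = 6.637 + j28.73 V.
Step 3 — Convert to polar: |V_total| = 29.48 V, ∠V_total = 77.0°.

V_total = 29.48∠77.0° V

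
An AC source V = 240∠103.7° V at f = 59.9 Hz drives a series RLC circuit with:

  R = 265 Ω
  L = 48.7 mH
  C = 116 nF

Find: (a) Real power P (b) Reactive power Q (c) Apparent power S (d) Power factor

Step 1 — Angular frequency: ω = 2π·f = 2π·59.9 = 376.4 rad/s.
Step 2 — Component impedances:
  R: Z = R = 265 Ω
  L: Z = jωL = j·376.4·0.0487 = 0 + j18.33 Ω
  C: Z = 1/(jωC) = -j/(ω·C) = 0 - j2.291e+04 Ω
Step 3 — Series combination: Z_total = R + L + C = 265 - j2.289e+04 Ω = 2.289e+04∠-89.3° Ω.
Step 4 — Source phasor: V = 240∠103.7° V = -56.84 + j233.2 V.
Step 5 — Current: I = V / Z = -0.01022 - j0.002365 A = 0.01049∠-167.0° A.
Step 6 — Complex power: S = V·I* = 0.02914 - j2.516 VA.
Step 7 — Real power: P = Re(S) = 0.02914 W.
Step 8 — Reactive power: Q = Im(S) = -2.516 VAR.
Step 9 — Apparent power: |S| = 2.517 VA.
Step 10 — Power factor: PF = P/|S| = 0.01158 (leading).

(a) P = 0.02914 W  (b) Q = -2.516 VAR  (c) S = 2.517 VA  (d) PF = 0.01158 (leading)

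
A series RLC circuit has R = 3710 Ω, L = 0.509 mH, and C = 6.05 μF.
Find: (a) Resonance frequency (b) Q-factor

Step 1 — Resonance condition Im(Z)=0 gives ω₀ = 1/√(LC).
Step 2 — ω₀ = 1/√(0.000509·6.05e-06) = 1.802e+04 rad/s.
Step 3 — f₀ = ω₀/(2π) = 2868 Hz.
Step 4 — Series Q: Q = ω₀L/R = 1.802e+04·0.000509/3710 = 0.002472.

(a) f₀ = 2868 Hz  (b) Q = 0.002472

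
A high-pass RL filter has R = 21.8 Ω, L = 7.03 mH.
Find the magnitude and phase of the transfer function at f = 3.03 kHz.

Step 1 — Angular frequency: ω = 2π·3030 = 1.904e+04 rad/s.
Step 2 — Transfer function: H(jω) = jωL/(R + jωL).
Step 3 — Numerator jωL = j·133.8; denominator R + jωL = 21.8 + j133.8.
Step 4 — H = 0.9742 + j0.1587.
Step 5 — Magnitude: |H| = 0.987 (-0.1 dB); phase: φ = 9.3°.

|H| = 0.987 (-0.1 dB), φ = 9.3°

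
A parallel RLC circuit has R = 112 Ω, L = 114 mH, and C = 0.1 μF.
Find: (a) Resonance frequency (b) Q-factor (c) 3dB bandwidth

Step 1 — Resonance: ω₀ = 1/√(LC) = 1/√(0.114·1e-07) = 9366 rad/s.
Step 2 — f₀ = ω₀/(2π) = 1491 Hz.
Step 3 — Parallel Q: Q = R/(ω₀L) = 112/(9366·0.114) = 0.1049.
Step 4 — Bandwidth: Δω = ω₀/Q = 8.929e+04 rad/s; BW = Δω/(2π) = 1.421e+04 Hz.

(a) f₀ = 1491 Hz  (b) Q = 0.1049  (c) BW = 1.421e+04 Hz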